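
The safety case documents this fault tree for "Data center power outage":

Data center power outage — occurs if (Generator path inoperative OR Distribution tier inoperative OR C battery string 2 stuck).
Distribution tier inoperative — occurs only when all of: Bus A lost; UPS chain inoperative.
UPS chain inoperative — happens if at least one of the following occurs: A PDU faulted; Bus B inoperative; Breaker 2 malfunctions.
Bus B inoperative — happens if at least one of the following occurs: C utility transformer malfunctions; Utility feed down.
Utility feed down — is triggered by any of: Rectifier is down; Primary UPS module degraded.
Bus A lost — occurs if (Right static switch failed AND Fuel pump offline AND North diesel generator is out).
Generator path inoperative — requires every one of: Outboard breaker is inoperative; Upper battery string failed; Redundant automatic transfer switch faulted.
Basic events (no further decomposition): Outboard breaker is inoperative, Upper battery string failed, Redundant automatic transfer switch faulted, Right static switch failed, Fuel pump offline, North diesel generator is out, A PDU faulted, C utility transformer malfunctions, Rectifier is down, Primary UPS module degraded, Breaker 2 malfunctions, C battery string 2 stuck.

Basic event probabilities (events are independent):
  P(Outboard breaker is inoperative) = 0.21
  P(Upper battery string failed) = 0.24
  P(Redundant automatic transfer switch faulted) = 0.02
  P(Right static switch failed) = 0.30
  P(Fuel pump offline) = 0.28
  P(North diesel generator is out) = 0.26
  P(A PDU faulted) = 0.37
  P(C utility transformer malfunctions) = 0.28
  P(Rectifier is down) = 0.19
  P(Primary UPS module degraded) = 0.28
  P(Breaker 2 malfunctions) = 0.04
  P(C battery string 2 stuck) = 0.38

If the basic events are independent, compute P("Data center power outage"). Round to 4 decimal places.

P(Generator path inoperative) [AND] = 0.21 × 0.24 × 0.02 = 0.001008
P(Bus A lost) [AND] = 0.30 × 0.28 × 0.26 = 0.021840
P(Utility feed down) [OR] = 1 − (1−0.19) × (1−0.28) = 0.416800
P(Bus B inoperative) [OR] = 1 − (1−0.28) × (1−0.416800) = 0.580096
P(UPS chain inoperative) [OR] = 1 − (1−0.37) × (1−0.580096) × (1−0.04) = 0.746042
P(Distribution tier inoperative) [AND] = 0.021840 × 0.746042 = 0.016294
P(Data center power outage) [OR] = 1 − (1−0.001008) × (1−0.016294) × (1−0.38) = 0.390717
Rounded to 4 decimal places: P(Data center power outage) ≈ 0.3907.

0.3907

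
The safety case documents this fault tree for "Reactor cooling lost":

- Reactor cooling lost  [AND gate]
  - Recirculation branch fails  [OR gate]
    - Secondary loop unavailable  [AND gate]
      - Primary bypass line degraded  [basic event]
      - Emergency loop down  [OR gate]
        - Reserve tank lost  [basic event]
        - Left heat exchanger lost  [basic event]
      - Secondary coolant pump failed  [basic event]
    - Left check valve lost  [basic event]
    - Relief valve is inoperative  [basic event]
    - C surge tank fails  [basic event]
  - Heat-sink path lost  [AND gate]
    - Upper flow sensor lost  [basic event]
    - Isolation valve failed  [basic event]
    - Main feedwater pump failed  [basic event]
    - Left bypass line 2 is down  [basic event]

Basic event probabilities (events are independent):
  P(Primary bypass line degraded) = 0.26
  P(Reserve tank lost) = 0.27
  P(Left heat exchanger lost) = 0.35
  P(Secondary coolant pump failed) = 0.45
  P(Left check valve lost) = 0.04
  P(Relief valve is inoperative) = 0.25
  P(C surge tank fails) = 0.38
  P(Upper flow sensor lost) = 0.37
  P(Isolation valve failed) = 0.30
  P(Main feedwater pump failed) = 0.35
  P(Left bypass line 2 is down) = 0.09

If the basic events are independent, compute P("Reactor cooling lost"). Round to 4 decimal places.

0.0020

P(Emergency loop down) [OR] = 1 − (1−0.27) × (1−0.35) = 0.525500
P(Secondary loop unavailable) [AND] = 0.26 × 0.525500 × 0.45 = 0.061484
P(Recirculation branch fails) [OR] = 1 − (1−0.061484) × (1−0.04) × (1−0.25) × (1−0.38) = 0.581046
P(Heat-sink path lost) [AND] = 0.37 × 0.30 × 0.35 × 0.09 = 0.003497
P(Reactor cooling lost) [AND] = 0.581046 × 0.003497 = 0.002032
Rounded to 4 decimal places: P(Reactor cooling lost) ≈ 0.0020.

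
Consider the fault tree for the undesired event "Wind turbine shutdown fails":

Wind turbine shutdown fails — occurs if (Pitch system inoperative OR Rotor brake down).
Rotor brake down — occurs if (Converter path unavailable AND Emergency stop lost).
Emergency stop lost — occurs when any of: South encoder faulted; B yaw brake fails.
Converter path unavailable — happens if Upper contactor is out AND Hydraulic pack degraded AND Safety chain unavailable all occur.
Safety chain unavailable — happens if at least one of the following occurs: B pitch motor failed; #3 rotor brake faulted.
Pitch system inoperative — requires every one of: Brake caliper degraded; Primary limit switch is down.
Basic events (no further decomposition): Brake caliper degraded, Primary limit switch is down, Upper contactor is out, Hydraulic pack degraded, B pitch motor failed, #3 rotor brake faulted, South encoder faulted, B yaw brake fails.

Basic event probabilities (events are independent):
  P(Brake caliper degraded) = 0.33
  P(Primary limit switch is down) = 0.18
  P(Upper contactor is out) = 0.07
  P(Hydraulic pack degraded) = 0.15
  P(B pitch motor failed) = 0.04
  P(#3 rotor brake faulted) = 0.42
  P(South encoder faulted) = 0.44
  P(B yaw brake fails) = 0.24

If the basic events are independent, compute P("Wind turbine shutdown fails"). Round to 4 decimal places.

P(Pitch system inoperative) [AND] = 0.33 × 0.18 = 0.059400
P(Safety chain unavailable) [OR] = 1 − (1−0.04) × (1−0.42) = 0.443200
P(Converter path unavailable) [AND] = 0.07 × 0.15 × 0.443200 = 0.004654
P(Emergency stop lost) [OR] = 1 − (1−0.44) × (1−0.24) = 0.574400
P(Rotor brake down) [AND] = 0.004654 × 0.574400 = 0.002673
P(Wind turbine shutdown fails) [OR] = 1 − (1−0.059400) × (1−0.002673) = 0.061914
Rounded to 4 decimal places: P(Wind turbine shutdown fails) ≈ 0.0619.

0.0619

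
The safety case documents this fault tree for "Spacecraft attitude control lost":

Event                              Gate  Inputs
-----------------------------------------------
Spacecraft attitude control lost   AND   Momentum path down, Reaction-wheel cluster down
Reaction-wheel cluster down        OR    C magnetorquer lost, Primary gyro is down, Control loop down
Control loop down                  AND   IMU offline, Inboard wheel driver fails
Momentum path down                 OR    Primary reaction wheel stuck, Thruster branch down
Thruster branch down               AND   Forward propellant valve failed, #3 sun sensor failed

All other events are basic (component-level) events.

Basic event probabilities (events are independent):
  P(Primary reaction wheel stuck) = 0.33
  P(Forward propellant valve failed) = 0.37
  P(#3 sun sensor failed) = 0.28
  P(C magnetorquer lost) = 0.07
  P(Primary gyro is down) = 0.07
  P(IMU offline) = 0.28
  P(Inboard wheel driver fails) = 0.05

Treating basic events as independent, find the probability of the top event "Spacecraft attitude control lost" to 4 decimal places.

0.0588

P(Thruster branch down) [AND] = 0.37 × 0.28 = 0.103600
P(Momentum path down) [OR] = 1 − (1−0.33) × (1−0.103600) = 0.399412
P(Control loop down) [AND] = 0.28 × 0.05 = 0.014000
P(Reaction-wheel cluster down) [OR] = 1 − (1−0.07) × (1−0.07) × (1−0.014000) = 0.147209
P(Spacecraft attitude control lost) [AND] = 0.399412 × 0.147209 = 0.058797
Rounded to 4 decimal places: P(Spacecraft attitude control lost) ≈ 0.0588.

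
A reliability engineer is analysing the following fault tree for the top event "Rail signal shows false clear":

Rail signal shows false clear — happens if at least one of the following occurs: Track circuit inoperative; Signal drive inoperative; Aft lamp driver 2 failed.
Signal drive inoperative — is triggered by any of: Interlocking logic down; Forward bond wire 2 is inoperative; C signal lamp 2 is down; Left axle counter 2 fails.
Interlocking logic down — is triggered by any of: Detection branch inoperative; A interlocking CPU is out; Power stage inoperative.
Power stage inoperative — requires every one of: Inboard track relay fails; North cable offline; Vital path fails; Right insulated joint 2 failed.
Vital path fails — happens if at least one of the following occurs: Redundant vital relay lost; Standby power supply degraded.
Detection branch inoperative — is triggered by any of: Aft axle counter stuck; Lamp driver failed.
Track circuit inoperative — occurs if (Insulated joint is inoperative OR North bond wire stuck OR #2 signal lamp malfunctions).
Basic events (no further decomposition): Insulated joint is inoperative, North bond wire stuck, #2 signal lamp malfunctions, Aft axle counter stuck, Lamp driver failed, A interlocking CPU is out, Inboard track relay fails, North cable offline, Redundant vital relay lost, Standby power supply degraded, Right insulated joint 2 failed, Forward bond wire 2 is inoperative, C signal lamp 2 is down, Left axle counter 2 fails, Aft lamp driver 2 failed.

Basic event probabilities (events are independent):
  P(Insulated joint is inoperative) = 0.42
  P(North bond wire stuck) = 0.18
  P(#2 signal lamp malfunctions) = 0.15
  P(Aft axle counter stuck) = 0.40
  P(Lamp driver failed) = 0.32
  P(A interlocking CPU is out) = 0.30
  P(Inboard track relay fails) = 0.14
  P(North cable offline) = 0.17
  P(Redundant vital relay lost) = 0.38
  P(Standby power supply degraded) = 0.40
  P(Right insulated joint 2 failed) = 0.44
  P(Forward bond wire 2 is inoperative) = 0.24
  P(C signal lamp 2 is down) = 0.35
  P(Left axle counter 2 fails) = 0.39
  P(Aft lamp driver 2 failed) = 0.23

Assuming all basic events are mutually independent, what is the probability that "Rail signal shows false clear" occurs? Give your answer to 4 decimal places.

P(Track circuit inoperative) [OR] = 1 − (1−0.42) × (1−0.18) × (1−0.15) = 0.595740
P(Detection branch inoperative) [OR] = 1 − (1−0.40) × (1−0.32) = 0.592000
P(Vital path fails) [OR] = 1 − (1−0.38) × (1−0.40) = 0.628000
P(Power stage inoperative) [AND] = 0.14 × 0.17 × 0.628000 × 0.44 = 0.006576
P(Interlocking logic down) [OR] = 1 − (1−0.592000) × (1−0.30) × (1−0.006576) = 0.716278
P(Signal drive inoperative) [OR] = 1 − (1−0.716278) × (1−0.24) × (1−0.35) × (1−0.39) = 0.914503
P(Rail signal shows false clear) [OR] = 1 − (1−0.595740) × (1−0.914503) × (1−0.23) = 0.973386
Rounded to 4 decimal places: P(Rail signal shows false clear) ≈ 0.9734.

0.9734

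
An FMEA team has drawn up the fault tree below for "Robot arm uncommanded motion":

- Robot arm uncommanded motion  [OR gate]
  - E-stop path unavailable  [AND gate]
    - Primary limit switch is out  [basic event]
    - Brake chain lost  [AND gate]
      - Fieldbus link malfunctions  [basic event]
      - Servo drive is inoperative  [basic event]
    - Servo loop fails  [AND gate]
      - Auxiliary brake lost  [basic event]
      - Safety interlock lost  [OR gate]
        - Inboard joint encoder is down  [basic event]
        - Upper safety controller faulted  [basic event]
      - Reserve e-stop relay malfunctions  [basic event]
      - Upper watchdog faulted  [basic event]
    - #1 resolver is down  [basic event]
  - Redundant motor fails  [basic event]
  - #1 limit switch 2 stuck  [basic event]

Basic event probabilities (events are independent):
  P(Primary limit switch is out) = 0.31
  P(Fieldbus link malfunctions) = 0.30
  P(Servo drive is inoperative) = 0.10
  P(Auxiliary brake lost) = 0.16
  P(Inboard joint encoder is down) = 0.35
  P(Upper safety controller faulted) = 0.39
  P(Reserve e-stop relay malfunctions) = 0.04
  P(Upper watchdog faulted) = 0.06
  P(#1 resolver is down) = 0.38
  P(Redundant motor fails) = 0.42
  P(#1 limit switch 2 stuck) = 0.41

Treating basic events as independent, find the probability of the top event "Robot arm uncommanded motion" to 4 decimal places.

0.6578

P(Brake chain lost) [AND] = 0.30 × 0.10 = 0.030000
P(Safety interlock lost) [OR] = 1 − (1−0.35) × (1−0.39) = 0.603500
P(Servo loop fails) [AND] = 0.16 × 0.603500 × 0.04 × 0.06 = 0.000232
P(E-stop path unavailable) [AND] = 0.31 × 0.030000 × 0.000232 × 0.38 = 0.000001
P(Robot arm uncommanded motion) [OR] = 1 − (1−0.000001) × (1−0.42) × (1−0.41) = 0.657800
Rounded to 4 decimal places: P(Robot arm uncommanded motion) ≈ 0.6578.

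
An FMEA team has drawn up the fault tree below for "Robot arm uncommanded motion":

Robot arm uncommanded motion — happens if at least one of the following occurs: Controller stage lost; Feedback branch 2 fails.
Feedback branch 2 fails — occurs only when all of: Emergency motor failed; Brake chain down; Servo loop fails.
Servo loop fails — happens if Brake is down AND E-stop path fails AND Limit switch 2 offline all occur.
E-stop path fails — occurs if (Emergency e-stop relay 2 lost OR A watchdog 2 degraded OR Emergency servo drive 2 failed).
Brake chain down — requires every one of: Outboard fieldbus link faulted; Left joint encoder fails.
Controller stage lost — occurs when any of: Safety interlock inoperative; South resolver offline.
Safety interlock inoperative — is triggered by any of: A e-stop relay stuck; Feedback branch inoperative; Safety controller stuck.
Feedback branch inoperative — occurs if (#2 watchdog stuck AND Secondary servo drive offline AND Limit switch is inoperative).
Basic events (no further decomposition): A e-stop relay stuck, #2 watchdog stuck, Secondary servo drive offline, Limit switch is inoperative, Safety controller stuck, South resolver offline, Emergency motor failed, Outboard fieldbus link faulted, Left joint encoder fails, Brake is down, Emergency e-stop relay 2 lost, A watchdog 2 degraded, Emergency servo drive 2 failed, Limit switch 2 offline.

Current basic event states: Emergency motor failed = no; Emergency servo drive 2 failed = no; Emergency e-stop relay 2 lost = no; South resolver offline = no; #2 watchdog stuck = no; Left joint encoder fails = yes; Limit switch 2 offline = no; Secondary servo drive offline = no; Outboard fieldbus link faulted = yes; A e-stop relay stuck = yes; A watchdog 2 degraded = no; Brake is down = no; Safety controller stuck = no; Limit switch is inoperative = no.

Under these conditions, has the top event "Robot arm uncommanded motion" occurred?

Yes

Feedback branch inoperative [AND]: #2 watchdog stuck=not, Secondary servo drive offline=not, Limit switch is inoperative=not → not all inputs occur → does not occur.
Safety interlock inoperative [OR]: A e-stop relay stuck=occurs, Feedback branch inoperative=not, Safety controller stuck=not → at least one input occurs → occurs.
Controller stage lost [OR]: Safety interlock inoperative=occurs, South resolver offline=not → at least one input occurs → occurs.
Brake chain down [AND]: Outboard fieldbus link faulted=occurs, Left joint encoder fails=occurs → all inputs occur → occurs.
E-stop path fails [OR]: Emergency e-stop relay 2 lost=not, A watchdog 2 degraded=not, Emergency servo drive 2 failed=not → no input occurs → does not occur.
Servo loop fails [AND]: Brake is down=not, E-stop path fails=not, Limit switch 2 offline=not → not all inputs occur → does not occur.
Feedback branch 2 fails [AND]: Emergency motor failed=not, Brake chain down=occurs, Servo loop fails=not → not all inputs occur → does not occur.
Robot arm uncommanded motion [OR]: Controller stage lost=occurs, Feedback branch 2 fails=not → at least one input occurs → occurs.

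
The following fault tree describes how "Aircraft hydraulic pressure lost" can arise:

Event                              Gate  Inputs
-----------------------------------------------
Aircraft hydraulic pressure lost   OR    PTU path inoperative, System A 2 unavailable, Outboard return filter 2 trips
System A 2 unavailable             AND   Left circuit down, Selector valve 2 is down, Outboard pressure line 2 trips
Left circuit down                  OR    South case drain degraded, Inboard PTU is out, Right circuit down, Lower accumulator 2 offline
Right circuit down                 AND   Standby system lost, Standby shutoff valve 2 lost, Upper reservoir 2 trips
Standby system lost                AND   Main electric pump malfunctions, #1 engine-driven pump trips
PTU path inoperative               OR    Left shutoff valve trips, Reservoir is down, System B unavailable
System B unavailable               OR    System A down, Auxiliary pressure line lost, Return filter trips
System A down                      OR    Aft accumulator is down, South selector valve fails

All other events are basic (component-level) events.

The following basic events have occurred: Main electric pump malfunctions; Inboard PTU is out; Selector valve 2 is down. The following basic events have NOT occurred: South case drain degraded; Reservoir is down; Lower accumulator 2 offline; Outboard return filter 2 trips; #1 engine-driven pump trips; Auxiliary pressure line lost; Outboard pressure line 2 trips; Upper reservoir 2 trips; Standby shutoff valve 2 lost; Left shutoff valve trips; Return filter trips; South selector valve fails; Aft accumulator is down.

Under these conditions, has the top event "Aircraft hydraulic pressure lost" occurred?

No

System A down [OR]: Aft accumulator is down=not, South selector valve fails=not → no input occurs → does not occur.
System B unavailable [OR]: System A down=not, Auxiliary pressure line lost=not, Return filter trips=not → no input occurs → does not occur.
PTU path inoperative [OR]: Left shutoff valve trips=not, Reservoir is down=not, System B unavailable=not → no input occurs → does not occur.
Standby system lost [AND]: Main electric pump malfunctions=occurs, #1 engine-driven pump trips=not → not all inputs occur → does not occur.
Right circuit down [AND]: Standby system lost=not, Standby shutoff valve 2 lost=not, Upper reservoir 2 trips=not → not all inputs occur → does not occur.
Left circuit down [OR]: South case drain degraded=not, Inboard PTU is out=occurs, Right circuit down=not, Lower accumulator 2 offline=not → at least one input occurs → occurs.
System A 2 unavailable [AND]: Left circuit down=occurs, Selector valve 2 is down=occurs, Outboard pressure line 2 trips=not → not all inputs occur → does not occur.
Aircraft hydraulic pressure lost [OR]: PTU path inoperative=not, System A 2 unavailable=not, Outboard return filter 2 trips=not → no input occurs → does not occur.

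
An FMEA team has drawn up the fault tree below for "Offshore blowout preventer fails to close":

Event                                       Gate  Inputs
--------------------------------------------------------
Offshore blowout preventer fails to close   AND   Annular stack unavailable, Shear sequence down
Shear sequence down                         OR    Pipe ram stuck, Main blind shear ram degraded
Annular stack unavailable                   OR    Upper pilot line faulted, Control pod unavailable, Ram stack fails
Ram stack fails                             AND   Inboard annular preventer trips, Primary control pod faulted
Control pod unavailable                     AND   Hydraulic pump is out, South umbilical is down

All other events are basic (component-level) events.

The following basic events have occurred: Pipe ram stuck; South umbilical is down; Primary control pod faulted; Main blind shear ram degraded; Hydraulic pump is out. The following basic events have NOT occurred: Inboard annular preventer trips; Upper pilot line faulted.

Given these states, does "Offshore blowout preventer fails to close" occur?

Control pod unavailable [AND]: Hydraulic pump is out=occurs, South umbilical is down=occurs → all inputs occur → occurs.
Ram stack fails [AND]: Inboard annular preventer trips=not, Primary control pod faulted=occurs → not all inputs occur → does not occur.
Annular stack unavailable [OR]: Upper pilot line faulted=not, Control pod unavailable=occurs, Ram stack fails=not → at least one input occurs → occurs.
Shear sequence down [OR]: Pipe ram stuck=occurs, Main blind shear ram degraded=occurs → at least one input occurs → occurs.
Offshore blowout preventer fails to close [AND]: Annular stack unavailable=occurs, Shear sequence down=occurs → all inputs occur → occurs.

Yes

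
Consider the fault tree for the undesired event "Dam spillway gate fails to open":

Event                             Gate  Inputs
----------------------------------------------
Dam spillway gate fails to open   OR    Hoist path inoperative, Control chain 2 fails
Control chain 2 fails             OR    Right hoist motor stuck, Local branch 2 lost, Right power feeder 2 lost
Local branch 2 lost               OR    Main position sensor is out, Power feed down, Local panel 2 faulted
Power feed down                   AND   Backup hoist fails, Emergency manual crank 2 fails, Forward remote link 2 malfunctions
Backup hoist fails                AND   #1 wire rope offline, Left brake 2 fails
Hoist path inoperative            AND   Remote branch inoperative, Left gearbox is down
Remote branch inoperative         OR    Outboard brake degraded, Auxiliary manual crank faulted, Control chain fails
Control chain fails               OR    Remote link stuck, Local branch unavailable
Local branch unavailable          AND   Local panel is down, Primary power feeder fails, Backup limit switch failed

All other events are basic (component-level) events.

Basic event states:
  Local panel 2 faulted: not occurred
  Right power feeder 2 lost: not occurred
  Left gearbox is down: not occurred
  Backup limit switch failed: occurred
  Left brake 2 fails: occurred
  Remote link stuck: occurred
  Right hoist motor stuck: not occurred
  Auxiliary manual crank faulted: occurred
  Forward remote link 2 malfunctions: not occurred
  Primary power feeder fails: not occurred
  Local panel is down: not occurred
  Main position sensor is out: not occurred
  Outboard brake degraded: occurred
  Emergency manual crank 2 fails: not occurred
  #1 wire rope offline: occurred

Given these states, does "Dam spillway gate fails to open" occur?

No

Local branch unavailable [AND]: Local panel is down=not, Primary power feeder fails=not, Backup limit switch failed=occurs → not all inputs occur → does not occur.
Control chain fails [OR]: Remote link stuck=occurs, Local branch unavailable=not → at least one input occurs → occurs.
Remote branch inoperative [OR]: Outboard brake degraded=occurs, Auxiliary manual crank faulted=occurs, Control chain fails=occurs → at least one input occurs → occurs.
Hoist path inoperative [AND]: Remote branch inoperative=occurs, Left gearbox is down=not → not all inputs occur → does not occur.
Backup hoist fails [AND]: #1 wire rope offline=occurs, Left brake 2 fails=occurs → all inputs occur → occurs.
Power feed down [AND]: Backup hoist fails=occurs, Emergency manual crank 2 fails=not, Forward remote link 2 malfunctions=not → not all inputs occur → does not occur.
Local branch 2 lost [OR]: Main position sensor is out=not, Power feed down=not, Local panel 2 faulted=not → no input occurs → does not occur.
Control chain 2 fails [OR]: Right hoist motor stuck=not, Local branch 2 lost=not, Right power feeder 2 lost=not → no input occurs → does not occur.
Dam spillway gate fails to open [OR]: Hoist path inoperative=not, Control chain 2 fails=not → no input occurs → does not occur.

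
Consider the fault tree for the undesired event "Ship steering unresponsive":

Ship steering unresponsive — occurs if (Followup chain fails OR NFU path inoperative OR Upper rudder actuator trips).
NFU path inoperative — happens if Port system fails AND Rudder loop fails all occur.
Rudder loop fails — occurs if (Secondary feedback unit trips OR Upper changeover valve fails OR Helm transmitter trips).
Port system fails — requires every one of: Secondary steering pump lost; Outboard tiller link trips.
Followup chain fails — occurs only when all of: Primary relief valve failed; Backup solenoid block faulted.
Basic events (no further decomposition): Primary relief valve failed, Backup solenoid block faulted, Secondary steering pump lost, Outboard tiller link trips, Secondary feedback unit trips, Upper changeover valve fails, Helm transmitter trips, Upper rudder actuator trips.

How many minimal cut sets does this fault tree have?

5

Followup chain fails [AND]: one cut set from each child combined → 1 × 1 = 1 cut set(s).
Port system fails [AND]: one cut set from each child combined → 1 × 1 = 1 cut set(s).
Rudder loop fails [OR]: union of children's cut sets → 3 cut set(s).
NFU path inoperative [AND]: one cut set from each child combined → 1 × 3 = 3 cut set(s).
Ship steering unresponsive [OR]: union of children's cut sets → 5 cut set(s).
Minimal cut sets: {Backup solenoid block faulted, Primary relief valve failed}; {Outboard tiller link trips, Secondary feedback unit trips, Secondary steering pump lost}; {Outboard tiller link trips, Secondary steering pump lost, Upper changeover valve fails}; {Helm transmitter trips, Outboard tiller link trips, Secondary steering pump lost}; {Upper rudder actuator trips}.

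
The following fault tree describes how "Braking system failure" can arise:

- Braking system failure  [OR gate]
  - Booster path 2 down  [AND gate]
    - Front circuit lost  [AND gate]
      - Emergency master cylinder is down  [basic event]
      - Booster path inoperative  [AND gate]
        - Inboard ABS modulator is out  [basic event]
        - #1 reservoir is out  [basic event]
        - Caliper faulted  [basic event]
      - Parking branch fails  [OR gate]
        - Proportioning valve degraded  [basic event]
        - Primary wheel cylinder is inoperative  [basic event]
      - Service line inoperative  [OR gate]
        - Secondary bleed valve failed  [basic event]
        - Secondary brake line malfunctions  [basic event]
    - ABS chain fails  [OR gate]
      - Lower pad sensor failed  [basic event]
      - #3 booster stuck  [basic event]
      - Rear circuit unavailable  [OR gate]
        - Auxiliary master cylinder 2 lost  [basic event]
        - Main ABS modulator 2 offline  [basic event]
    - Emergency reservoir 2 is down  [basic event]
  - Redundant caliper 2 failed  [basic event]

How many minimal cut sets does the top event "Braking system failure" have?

Booster path inoperative [AND]: one cut set from each child combined → 1 × 1 × 1 = 1 cut set(s).
Parking branch fails [OR]: union of children's cut sets → 2 cut set(s).
Service line inoperative [OR]: union of children's cut sets → 2 cut set(s).
Front circuit lost [AND]: one cut set from each child combined → 1 × 1 × 2 × 2 = 4 cut set(s).
Rear circuit unavailable [OR]: union of children's cut sets → 2 cut set(s).
ABS chain fails [OR]: union of children's cut sets → 4 cut set(s).
Booster path 2 down [AND]: one cut set from each child combined → 4 × 4 × 1 = 16 cut set(s).
Braking system failure [OR]: union of children's cut sets → 17 cut set(s).

17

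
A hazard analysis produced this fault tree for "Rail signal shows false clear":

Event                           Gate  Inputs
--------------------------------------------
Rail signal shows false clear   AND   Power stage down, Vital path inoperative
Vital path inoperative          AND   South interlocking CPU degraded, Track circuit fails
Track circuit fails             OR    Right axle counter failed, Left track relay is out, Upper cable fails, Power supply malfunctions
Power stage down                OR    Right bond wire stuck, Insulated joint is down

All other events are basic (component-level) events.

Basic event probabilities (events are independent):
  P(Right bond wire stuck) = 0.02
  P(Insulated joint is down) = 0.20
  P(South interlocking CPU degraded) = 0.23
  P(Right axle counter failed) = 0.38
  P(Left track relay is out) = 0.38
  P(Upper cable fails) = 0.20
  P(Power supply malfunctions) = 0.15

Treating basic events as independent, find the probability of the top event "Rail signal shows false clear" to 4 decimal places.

0.0367

P(Power stage down) [OR] = 1 − (1−0.02) × (1−0.20) = 0.216000
P(Track circuit fails) [OR] = 1 − (1−0.38) × (1−0.38) × (1−0.20) × (1−0.15) = 0.738608
P(Vital path inoperative) [AND] = 0.23 × 0.738608 = 0.169880
P(Rail signal shows false clear) [AND] = 0.216000 × 0.169880 = 0.036694
Rounded to 4 decimal places: P(Rail signal shows false clear) ≈ 0.0367.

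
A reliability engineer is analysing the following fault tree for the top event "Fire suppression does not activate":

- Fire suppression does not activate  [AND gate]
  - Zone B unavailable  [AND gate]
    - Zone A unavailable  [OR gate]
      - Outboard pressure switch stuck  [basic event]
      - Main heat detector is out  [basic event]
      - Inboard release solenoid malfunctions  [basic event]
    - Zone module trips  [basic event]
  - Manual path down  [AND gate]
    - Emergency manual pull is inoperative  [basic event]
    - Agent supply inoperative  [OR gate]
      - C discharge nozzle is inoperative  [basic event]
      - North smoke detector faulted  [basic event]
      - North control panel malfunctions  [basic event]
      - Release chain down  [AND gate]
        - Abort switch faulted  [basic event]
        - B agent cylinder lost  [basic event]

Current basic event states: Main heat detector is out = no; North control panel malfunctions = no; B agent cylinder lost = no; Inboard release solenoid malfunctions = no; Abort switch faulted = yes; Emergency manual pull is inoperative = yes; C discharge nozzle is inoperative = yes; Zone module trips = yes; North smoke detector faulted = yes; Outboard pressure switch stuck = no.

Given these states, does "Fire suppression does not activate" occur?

Zone A unavailable [OR]: Outboard pressure switch stuck=not, Main heat detector is out=not, Inboard release solenoid malfunctions=not → no input occurs → does not occur.
Zone B unavailable [AND]: Zone A unavailable=not, Zone module trips=occurs → not all inputs occur → does not occur.
Release chain down [AND]: Abort switch faulted=occurs, B agent cylinder lost=not → not all inputs occur → does not occur.
Agent supply inoperative [OR]: C discharge nozzle is inoperative=occurs, North smoke detector faulted=occurs, North control panel malfunctions=not, Release chain down=not → at least one input occurs → occurs.
Manual path down [AND]: Emergency manual pull is inoperative=occurs, Agent supply inoperative=occurs → all inputs occur → occurs.
Fire suppression does not activate [AND]: Zone B unavailable=not, Manual path down=occurs → not all inputs occur → does not occur.

No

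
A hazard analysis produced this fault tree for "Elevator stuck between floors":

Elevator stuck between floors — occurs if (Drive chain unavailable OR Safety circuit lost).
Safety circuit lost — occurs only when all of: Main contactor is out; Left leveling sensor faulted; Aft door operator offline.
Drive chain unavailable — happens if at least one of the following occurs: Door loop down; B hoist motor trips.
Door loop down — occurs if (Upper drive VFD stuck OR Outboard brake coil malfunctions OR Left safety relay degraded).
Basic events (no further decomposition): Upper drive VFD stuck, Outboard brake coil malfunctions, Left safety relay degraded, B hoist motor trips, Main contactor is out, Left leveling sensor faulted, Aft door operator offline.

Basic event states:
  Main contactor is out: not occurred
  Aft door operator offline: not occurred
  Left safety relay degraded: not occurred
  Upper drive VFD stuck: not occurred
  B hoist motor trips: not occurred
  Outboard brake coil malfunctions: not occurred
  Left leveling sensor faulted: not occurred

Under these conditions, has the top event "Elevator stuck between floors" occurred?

No

Door loop down [OR]: Upper drive VFD stuck=not, Outboard brake coil malfunctions=not, Left safety relay degraded=not → no input occurs → does not occur.
Drive chain unavailable [OR]: Door loop down=not, B hoist motor trips=not → no input occurs → does not occur.
Safety circuit lost [AND]: Main contactor is out=not, Left leveling sensor faulted=not, Aft door operator offline=not → not all inputs occur → does not occur.
Elevator stuck between floors [OR]: Drive chain unavailable=not, Safety circuit lost=not → no input occurs → does not occur.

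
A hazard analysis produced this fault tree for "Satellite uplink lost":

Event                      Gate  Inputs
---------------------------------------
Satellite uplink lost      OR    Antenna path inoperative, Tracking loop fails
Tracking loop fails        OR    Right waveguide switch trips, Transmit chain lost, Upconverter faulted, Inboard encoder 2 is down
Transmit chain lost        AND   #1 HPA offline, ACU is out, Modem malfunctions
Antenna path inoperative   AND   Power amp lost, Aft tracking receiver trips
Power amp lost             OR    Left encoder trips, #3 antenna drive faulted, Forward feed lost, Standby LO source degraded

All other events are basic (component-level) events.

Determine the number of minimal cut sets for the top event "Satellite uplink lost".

Power amp lost [OR]: union of children's cut sets → 4 cut set(s).
Antenna path inoperative [AND]: one cut set from each child combined → 4 × 1 = 4 cut set(s).
Transmit chain lost [AND]: one cut set from each child combined → 1 × 1 × 1 = 1 cut set(s).
Tracking loop fails [OR]: union of children's cut sets → 4 cut set(s).
Satellite uplink lost [OR]: union of children's cut sets → 8 cut set(s).
Minimal cut sets: {Aft tracking receiver trips, Left encoder trips}; {#3 antenna drive faulted, Aft tracking receiver trips}; {Aft tracking receiver trips, Forward feed lost}; {Aft tracking receiver trips, Standby LO source degraded}; {Right waveguide switch trips}; {#1 HPA offline, ACU is out, Modem malfunctions}; {Upconverter faulted}; {Inboard encoder 2 is down}.

8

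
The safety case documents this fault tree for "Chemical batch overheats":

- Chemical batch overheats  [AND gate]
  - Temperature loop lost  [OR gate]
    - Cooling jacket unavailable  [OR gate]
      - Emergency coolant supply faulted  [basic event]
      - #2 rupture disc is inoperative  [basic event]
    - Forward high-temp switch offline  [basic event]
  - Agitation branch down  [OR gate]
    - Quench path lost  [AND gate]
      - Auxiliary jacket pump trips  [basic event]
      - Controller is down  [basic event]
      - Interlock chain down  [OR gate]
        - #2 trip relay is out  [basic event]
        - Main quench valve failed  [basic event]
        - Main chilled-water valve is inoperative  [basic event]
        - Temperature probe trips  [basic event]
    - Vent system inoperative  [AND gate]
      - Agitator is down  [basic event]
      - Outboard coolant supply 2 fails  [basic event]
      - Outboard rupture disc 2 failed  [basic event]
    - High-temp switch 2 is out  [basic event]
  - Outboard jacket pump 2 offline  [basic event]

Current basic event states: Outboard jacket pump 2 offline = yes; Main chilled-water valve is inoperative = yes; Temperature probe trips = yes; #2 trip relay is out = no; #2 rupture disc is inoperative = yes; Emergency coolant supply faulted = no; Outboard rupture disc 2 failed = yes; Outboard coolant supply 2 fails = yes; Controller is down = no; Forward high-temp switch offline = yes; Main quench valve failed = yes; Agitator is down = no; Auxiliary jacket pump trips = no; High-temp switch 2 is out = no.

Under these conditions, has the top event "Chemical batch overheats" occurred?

Cooling jacket unavailable [OR]: Emergency coolant supply faulted=not, #2 rupture disc is inoperative=occurs → at least one input occurs → occurs.
Temperature loop lost [OR]: Cooling jacket unavailable=occurs, Forward high-temp switch offline=occurs → at least one input occurs → occurs.
Interlock chain down [OR]: #2 trip relay is out=not, Main quench valve failed=occurs, Main chilled-water valve is inoperative=occurs, Temperature probe trips=occurs → at least one input occurs → occurs.
Quench path lost [AND]: Auxiliary jacket pump trips=not, Controller is down=not, Interlock chain down=occurs → not all inputs occur → does not occur.
Vent system inoperative [AND]: Agitator is down=not, Outboard coolant supply 2 fails=occurs, Outboard rupture disc 2 failed=occurs → not all inputs occur → does not occur.
Agitation branch down [OR]: Quench path lost=not, Vent system inoperative=not, High-temp switch 2 is out=not → no input occurs → does not occur.
Chemical batch overheats [AND]: Temperature loop lost=occurs, Agitation branch down=not, Outboard jacket pump 2 offline=occurs → not all inputs occur → does not occur.

No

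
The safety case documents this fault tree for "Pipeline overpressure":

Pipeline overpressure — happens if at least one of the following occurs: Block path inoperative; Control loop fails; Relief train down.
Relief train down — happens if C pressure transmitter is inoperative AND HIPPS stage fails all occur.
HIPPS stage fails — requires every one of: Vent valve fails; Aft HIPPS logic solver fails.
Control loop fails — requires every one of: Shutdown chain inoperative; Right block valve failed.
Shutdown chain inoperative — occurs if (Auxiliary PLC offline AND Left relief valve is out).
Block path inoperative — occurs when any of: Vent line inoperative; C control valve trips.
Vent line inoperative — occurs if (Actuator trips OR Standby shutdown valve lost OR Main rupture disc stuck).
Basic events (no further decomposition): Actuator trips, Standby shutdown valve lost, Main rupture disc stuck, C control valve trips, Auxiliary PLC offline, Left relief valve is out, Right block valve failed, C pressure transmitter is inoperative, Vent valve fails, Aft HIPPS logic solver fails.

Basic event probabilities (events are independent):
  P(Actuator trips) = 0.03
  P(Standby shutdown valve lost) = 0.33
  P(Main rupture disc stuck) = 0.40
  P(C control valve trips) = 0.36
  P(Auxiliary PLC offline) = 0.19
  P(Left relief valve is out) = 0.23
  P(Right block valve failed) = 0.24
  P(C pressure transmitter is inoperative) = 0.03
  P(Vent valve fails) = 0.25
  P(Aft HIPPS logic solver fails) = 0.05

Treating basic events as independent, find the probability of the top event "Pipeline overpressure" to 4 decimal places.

0.7531

P(Vent line inoperative) [OR] = 1 − (1−0.03) × (1−0.33) × (1−0.40) = 0.610060
P(Block path inoperative) [OR] = 1 − (1−0.610060) × (1−0.36) = 0.750438
P(Shutdown chain inoperative) [AND] = 0.19 × 0.23 = 0.043700
P(Control loop fails) [AND] = 0.043700 × 0.24 = 0.010488
P(HIPPS stage fails) [AND] = 0.25 × 0.05 = 0.012500
P(Relief train down) [AND] = 0.03 × 0.012500 = 0.000375
P(Pipeline overpressure) [OR] = 1 − (1−0.750438) × (1−0.010488) × (1−0.000375) = 0.753148
Rounded to 4 decimal places: P(Pipeline overpressure) ≈ 0.7531.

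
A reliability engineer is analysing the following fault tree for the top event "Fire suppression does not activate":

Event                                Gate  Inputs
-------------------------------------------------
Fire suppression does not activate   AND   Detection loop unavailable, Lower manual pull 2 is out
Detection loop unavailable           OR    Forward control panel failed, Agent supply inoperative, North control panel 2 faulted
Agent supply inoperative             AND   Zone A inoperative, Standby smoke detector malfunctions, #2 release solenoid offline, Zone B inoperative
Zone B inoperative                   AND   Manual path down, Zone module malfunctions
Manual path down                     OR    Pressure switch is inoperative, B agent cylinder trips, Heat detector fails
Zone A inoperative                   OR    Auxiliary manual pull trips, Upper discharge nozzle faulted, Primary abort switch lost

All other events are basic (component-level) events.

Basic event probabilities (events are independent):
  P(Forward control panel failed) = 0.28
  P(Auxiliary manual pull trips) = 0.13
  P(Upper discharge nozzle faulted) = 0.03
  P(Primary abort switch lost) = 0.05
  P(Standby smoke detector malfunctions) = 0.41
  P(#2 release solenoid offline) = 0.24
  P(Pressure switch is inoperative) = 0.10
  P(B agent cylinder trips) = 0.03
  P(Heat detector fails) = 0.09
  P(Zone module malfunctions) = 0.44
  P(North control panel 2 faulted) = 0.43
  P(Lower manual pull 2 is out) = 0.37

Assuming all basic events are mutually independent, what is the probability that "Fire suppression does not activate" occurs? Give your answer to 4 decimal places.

0.2184

P(Zone A inoperative) [OR] = 1 − (1−0.13) × (1−0.03) × (1−0.05) = 0.198295
P(Manual path down) [OR] = 1 − (1−0.10) × (1−0.03) × (1−0.09) = 0.205570
P(Zone B inoperative) [AND] = 0.205570 × 0.44 = 0.090451
P(Agent supply inoperative) [AND] = 0.198295 × 0.41 × 0.24 × 0.090451 = 0.001765
P(Detection loop unavailable) [OR] = 1 − (1−0.28) × (1−0.001765) × (1−0.43) = 0.590324
P(Fire suppression does not activate) [AND] = 0.590324 × 0.37 = 0.218420
Rounded to 4 decimal places: P(Fire suppression does not activate) ≈ 0.2184.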